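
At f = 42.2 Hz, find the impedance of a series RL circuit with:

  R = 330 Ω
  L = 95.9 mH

Step 1 — Angular frequency: ω = 2π·f = 2π·42.2 = 265.2 rad/s.
Step 2 — Component impedances:
  R: Z = R = 330 Ω
  L: Z = jωL = j·265.2·0.0959 = 0 + j25.43 Ω
Step 3 — Series combination: Z_total = R + L = 330 + j25.43 Ω = 331∠4.4° Ω.

Z = 330 + j25.43 Ω = 331∠4.4° Ω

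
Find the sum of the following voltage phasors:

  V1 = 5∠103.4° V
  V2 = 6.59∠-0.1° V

Step 1 — Convert each phasor to rectangular form:
  V1 = 5·(cos(103.4°) + j·sin(103.4°)) = -1.159 + j4.864 V
  V2 = 6.59·(cos(-0.1°) + j·sin(-0.1°)) = 6.59 - j0.0115 V
Step 2 — Sum components: V_total = 5.431 + j4.852 V.
Step 3 — Convert to polar: |V_total| = 7.283 V, ∠V_total = 41.8°.

V_total = 7.283∠41.8° V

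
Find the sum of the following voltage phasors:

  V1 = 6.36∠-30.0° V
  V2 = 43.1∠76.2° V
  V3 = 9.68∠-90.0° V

Step 1 — Convert each phasor to rectangular form:
  V1 = 6.36·(cos(-30.0°) + j·sin(-30.0°)) = 5.508 - j3.18 V
  V2 = 43.1·(cos(76.2°) + j·sin(76.2°)) = 10.28 + j41.86 V
  V3 = 9.68·(cos(-90.0°) + j·sin(-90.0°)) = 0 - j9.68 V
Step 2 — Sum components: V_total = 15.79 + j29 V.
Step 3 — Convert to polar: |V_total| = 33.02 V, ∠V_total = 61.4°.

V_total = 33.02∠61.4° V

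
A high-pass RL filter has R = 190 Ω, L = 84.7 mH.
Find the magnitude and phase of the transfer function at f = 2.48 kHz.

Step 1 — Angular frequency: ω = 2π·2480 = 1.558e+04 rad/s.
Step 2 — Transfer function: H(jω) = jωL/(R + jωL).
Step 3 — Numerator jωL = j·1320; denominator R + jωL = 190 + j1320.
Step 4 — H = 0.9797 + j0.141.
Step 5 — Magnitude: |H| = 0.9898 (-0.1 dB); phase: φ = 8.2°.

|H| = 0.9898 (-0.1 dB), φ = 8.2°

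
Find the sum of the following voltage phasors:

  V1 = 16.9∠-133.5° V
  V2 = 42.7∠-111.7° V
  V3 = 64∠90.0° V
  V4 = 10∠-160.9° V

Step 1 — Convert each phasor to rectangular form:
  V1 = 16.9·(cos(-133.5°) + j·sin(-133.5°)) = -11.63 - j12.26 V
  V2 = 42.7·(cos(-111.7°) + j·sin(-111.7°)) = -15.79 - j39.67 V
  V3 = 64·(cos(90.0°) + j·sin(90.0°)) = 0 + j64 V
  V4 = 10·(cos(-160.9°) + j·sin(-160.9°)) = -9.449 - j3.272 V
Step 2 — Sum components: V_total = -36.87 + j8.795 V.
Step 3 — Convert to polar: |V_total| = 37.91 V, ∠V_total = 166.6°.

V_total = 37.91∠166.6° V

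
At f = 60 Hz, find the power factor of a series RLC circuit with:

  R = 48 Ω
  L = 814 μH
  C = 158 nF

Step 1 — Angular frequency: ω = 2π·f = 2π·60 = 377 rad/s.
Step 2 — Component impedances:
  R: Z = R = 48 Ω
  L: Z = jωL = j·377·0.000814 = 0 + j0.3069 Ω
  C: Z = 1/(jωC) = -j/(ω·C) = 0 - j1.679e+04 Ω
Step 3 — Series combination: Z_total = R + L + C = 48 - j1.679e+04 Ω = 1.679e+04∠-89.8° Ω.
Step 4 — Power factor: PF = cos(φ) = Re(Z)/|Z| = 48/1.679e+04 = 0.002859.
Step 5 — Type: Im(Z) = -1.679e+04 ⇒ leading (phase φ = -89.8°).

PF = 0.002859 (leading, φ = -89.8°)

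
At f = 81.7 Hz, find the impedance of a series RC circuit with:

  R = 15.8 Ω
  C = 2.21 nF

Step 1 — Angular frequency: ω = 2π·f = 2π·81.7 = 513.3 rad/s.
Step 2 — Component impedances:
  R: Z = R = 15.8 Ω
  C: Z = 1/(jωC) = -j/(ω·C) = 0 - j8.815e+05 Ω
Step 3 — Series combination: Z_total = R + C = 15.8 - j8.815e+05 Ω = 8.815e+05∠-90.0° Ω.

Z = 15.8 - j8.815e+05 Ω = 8.815e+05∠-90.0° Ω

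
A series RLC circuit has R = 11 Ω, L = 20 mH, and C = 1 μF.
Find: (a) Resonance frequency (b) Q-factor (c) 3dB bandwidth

Step 1 — Resonance condition Im(Z)=0 gives ω₀ = 1/√(LC).
Step 2 — ω₀ = 1/√(0.02·1e-06) = 7071 rad/s.
Step 3 — f₀ = ω₀/(2π) = 1125 Hz.
Step 4 — Series Q: Q = ω₀L/R = 7071·0.02/11 = 12.86.
Step 5 — 3dB bandwidth: Δω = ω₀/Q = 550 rad/s; BW = Δω/(2π) = 87.54 Hz.

(a) f₀ = 1125 Hz  (b) Q = 12.86  (c) BW = 87.54 Hz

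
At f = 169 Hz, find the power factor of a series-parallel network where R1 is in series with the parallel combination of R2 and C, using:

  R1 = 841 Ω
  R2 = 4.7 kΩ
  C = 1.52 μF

Step 1 — Angular frequency: ω = 2π·f = 2π·169 = 1062 rad/s.
Step 2 — Component impedances:
  R1: Z = R = 841 Ω
  R2: Z = R = 4700 Ω
  C: Z = 1/(jωC) = -j/(ω·C) = 0 - j619.6 Ω
Step 3 — Parallel branch: R2 || C = 1/(1/R2 + 1/C) = 80.28 - j609 Ω.
Step 4 — Series with R1: Z_total = R1 + (R2 || C) = 921.3 - j609 Ω = 1104∠-33.5° Ω.
Step 5 — Power factor: PF = cos(φ) = Re(Z)/|Z| = 921.28/1104.4 = 0.8342.
Step 6 — Type: Im(Z) = -609 ⇒ leading (phase φ = -33.5°).

PF = 0.8342 (leading, φ = -33.5°)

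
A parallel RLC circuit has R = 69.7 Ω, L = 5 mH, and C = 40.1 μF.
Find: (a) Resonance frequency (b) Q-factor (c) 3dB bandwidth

Step 1 — Resonance: ω₀ = 1/√(LC) = 1/√(0.005·4.01e-05) = 2233 rad/s.
Step 2 — f₀ = ω₀/(2π) = 355.4 Hz.
Step 3 — Parallel Q: Q = R/(ω₀L) = 69.7/(2233·0.005) = 6.242.
Step 4 — Bandwidth: Δω = ω₀/Q = 357.8 rad/s; BW = Δω/(2π) = 56.94 Hz.

(a) f₀ = 355.4 Hz  (b) Q = 6.242  (c) BW = 56.94 Hz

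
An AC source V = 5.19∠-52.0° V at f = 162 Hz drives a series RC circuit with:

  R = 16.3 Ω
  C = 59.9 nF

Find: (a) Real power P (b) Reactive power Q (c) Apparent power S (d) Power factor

Step 1 — Angular frequency: ω = 2π·f = 2π·162 = 1018 rad/s.
Step 2 — Component impedances:
  R: Z = R = 16.3 Ω
  C: Z = 1/(jωC) = -j/(ω·C) = 0 - j1.64e+04 Ω
Step 3 — Series combination: Z_total = R + C = 16.3 - j1.64e+04 Ω = 1.64e+04∠-89.9° Ω.
Step 4 — Source phasor: V = 5.19∠-52.0° V = 3.195 - j4.09 V.
Step 5 — Current: I = V / Z = 0.0002496 + j0.0001946 A = 0.0003164∠37.9° A.
Step 6 — Complex power: S = V·I* = 1.632e-06 - j0.001642 VA.
Step 7 — Real power: P = Re(S) = 1.632e-06 W.
Step 8 — Reactive power: Q = Im(S) = -0.001642 VAR.
Step 9 — Apparent power: |S| = 0.001642 VA.
Step 10 — Power factor: PF = P/|S| = 0.0009938 (leading).

(a) P = 1.632e-06 W  (b) Q = -0.001642 VAR  (c) S = 0.001642 VA  (d) PF = 0.0009938 (leading)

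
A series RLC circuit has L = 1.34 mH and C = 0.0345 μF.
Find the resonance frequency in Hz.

Step 1 — Resonance condition Im(Z)=0 gives ω₀ = 1/√(LC).
Step 2 — ω₀ = 1/√(0.00134·3.45e-08) = 1.471e+05 rad/s.
Step 3 — f₀ = ω₀/(2π) = 2.341e+04 Hz.

f₀ = 2.341e+04 Hz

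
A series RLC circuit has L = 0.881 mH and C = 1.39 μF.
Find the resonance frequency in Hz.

Step 1 — Resonance condition Im(Z)=0 gives ω₀ = 1/√(LC).
Step 2 — ω₀ = 1/√(0.000881·1.39e-06) = 2.858e+04 rad/s.
Step 3 — f₀ = ω₀/(2π) = 4548 Hz.

f₀ = 4548 Hz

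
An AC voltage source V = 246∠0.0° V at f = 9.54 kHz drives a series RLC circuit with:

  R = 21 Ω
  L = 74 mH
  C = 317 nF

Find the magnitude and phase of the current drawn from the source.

Step 1 — Angular frequency: ω = 2π·f = 2π·9540 = 5.994e+04 rad/s.
Step 2 — Component impedances:
  R: Z = R = 21 Ω
  L: Z = jωL = j·5.994e+04·0.074 = 0 + j4436 Ω
  C: Z = 1/(jωC) = -j/(ω·C) = 0 - j52.63 Ω
Step 3 — Series combination: Z_total = R + L + C = 21 + j4383 Ω = 4383∠89.7° Ω.
Step 4 — Source phasor: V = 246∠0.0° V = 246 V.
Step 5 — Ohm's law: I = V / Z_total = (246) / (21 + j4383) = 0.0002689 - j0.05612 A.
Step 6 — Convert to polar: |I| = 0.05612 A, ∠I = -89.7°.

I = 0.05612∠-89.7° A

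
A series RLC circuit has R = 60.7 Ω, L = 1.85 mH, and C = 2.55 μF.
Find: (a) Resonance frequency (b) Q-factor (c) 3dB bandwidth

Step 1 — Resonance: ω₀ = 1/√(LC) = 1/√(0.00185·2.55e-06) = 1.456e+04 rad/s.
Step 2 — f₀ = ω₀/(2π) = 2317 Hz.
Step 3 — Series Q: Q = ω₀L/R = 1.456e+04·0.00185/60.7 = 0.4437.
Step 4 — Bandwidth: Δω = ω₀/Q = 3.281e+04 rad/s; BW = Δω/(2π) = 5222 Hz.

(a) f₀ = 2317 Hz  (b) Q = 0.4437  (c) BW = 5222 Hz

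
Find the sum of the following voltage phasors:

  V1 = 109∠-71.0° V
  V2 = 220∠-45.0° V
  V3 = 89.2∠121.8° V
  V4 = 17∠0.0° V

Step 1 — Convert each phasor to rectangular form:
  V1 = 109·(cos(-71.0°) + j·sin(-71.0°)) = 35.49 - j103.1 V
  V2 = 220·(cos(-45.0°) + j·sin(-45.0°)) = 155.6 - j155.6 V
  V3 = 89.2·(cos(121.8°) + j·sin(121.8°)) = -47 + j75.81 V
  V4 = 17·(cos(0.0°) + j·sin(0.0°)) = 17 V
Step 2 — Sum components: V_total = 161 - j182.8 V.
Step 3 — Convert to polar: |V_total| = 243.6 V, ∠V_total = -48.6°.

V_total = 243.6∠-48.6° V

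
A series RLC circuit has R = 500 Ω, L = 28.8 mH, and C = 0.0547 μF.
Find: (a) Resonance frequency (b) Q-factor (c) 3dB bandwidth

Step 1 — Resonance condition Im(Z)=0 gives ω₀ = 1/√(LC).
Step 2 — ω₀ = 1/√(0.0288·5.47e-08) = 2.519e+04 rad/s.
Step 3 — f₀ = ω₀/(2π) = 4010 Hz.
Step 4 — Series Q: Q = ω₀L/R = 2.519e+04·0.0288/500 = 1.451.
Step 5 — 3dB bandwidth: Δω = ω₀/Q = 1.736e+04 rad/s; BW = Δω/(2π) = 2763 Hz.

(a) f₀ = 4010 Hz  (b) Q = 1.451  (c) BW = 2763 Hz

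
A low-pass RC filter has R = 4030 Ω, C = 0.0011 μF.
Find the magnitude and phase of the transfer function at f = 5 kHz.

Step 1 — Angular frequency: ω = 2π·5000 = 3.142e+04 rad/s.
Step 2 — Transfer function: H(jω) = 1/(1 + jωRC).
Step 3 — Denominator: 1 + jωRC = 1 + j·3.142e+04·4030·1.1e-09 = 1 + j0.1393.
Step 4 — H = 0.981 - j0.1366.
Step 5 — Magnitude: |H| = 0.9904 (-0.1 dB); phase: φ = -7.9°.

|H| = 0.9904 (-0.1 dB), φ = -7.9°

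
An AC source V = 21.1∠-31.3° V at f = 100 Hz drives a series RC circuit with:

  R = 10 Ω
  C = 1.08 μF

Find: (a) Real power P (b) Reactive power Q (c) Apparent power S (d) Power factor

Step 1 — Angular frequency: ω = 2π·f = 2π·100 = 628.3 rad/s.
Step 2 — Component impedances:
  R: Z = R = 10 Ω
  C: Z = 1/(jωC) = -j/(ω·C) = 0 - j1474 Ω
Step 3 — Series combination: Z_total = R + C = 10 - j1474 Ω = 1474∠-89.6° Ω.
Step 4 — Source phasor: V = 21.1∠-31.3° V = 18.03 - j10.96 V.
Step 5 — Current: I = V / Z = 0.007521 + j0.01218 A = 0.01432∠58.3° A.
Step 6 — Complex power: S = V·I* = 0.00205 - j0.3021 VA.
Step 7 — Real power: P = Re(S) = 0.00205 W.
Step 8 — Reactive power: Q = Im(S) = -0.3021 VAR.
Step 9 — Apparent power: |S| = 0.3021 VA.
Step 10 — Power factor: PF = P/|S| = 0.006786 (leading).

(a) P = 0.00205 W  (b) Q = -0.3021 VAR  (c) S = 0.3021 VA  (d) PF = 0.006786 (leading)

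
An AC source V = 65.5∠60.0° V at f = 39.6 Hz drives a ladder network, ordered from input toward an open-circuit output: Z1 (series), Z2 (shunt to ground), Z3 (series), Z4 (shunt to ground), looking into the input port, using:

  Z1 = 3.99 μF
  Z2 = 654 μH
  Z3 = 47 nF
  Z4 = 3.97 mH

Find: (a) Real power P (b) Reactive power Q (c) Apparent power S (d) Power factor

Step 1 — Angular frequency: ω = 2π·f = 2π·39.6 = 248.8 rad/s.
Step 2 — Component impedances:
  Z1: Z = 1/(jωC) = -j/(ω·C) = 0 - j1007 Ω
  Z2: Z = jωL = j·248.8·0.000654 = 0 + j0.1627 Ω
  Z3: Z = 1/(jωC) = -j/(ω·C) = 0 - j8.551e+04 Ω
  Z4: Z = jωL = j·248.8·0.00397 = 0 + j0.9878 Ω
Step 3 — Ladder network (open output): work backward from the far end, alternating series and parallel combinations. Z_in = 0 - j1007 Ω = 1007∠-90.0° Ω.
Step 4 — Source phasor: V = 65.5∠60.0° V = 32.75 + j56.72 V.
Step 5 — Current: I = V / Z = -0.05632 + j0.03252 A = 0.06504∠150.0° A.
Step 6 — Complex power: S = V·I* = 0 - j4.26 VA.
Step 7 — Real power: P = Re(S) = 0 W.
Step 8 — Reactive power: Q = Im(S) = -4.26 VAR.
Step 9 — Apparent power: |S| = 4.26 VA.
Step 10 — Power factor: PF = P/|S| = 0 (leading).

(a) P = 0 W  (b) Q = -4.26 VAR  (c) S = 4.26 VA  (d) PF = 0 (leading)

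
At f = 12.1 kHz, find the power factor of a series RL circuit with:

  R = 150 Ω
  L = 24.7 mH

Step 1 — Angular frequency: ω = 2π·f = 2π·1.21e+04 = 7.603e+04 rad/s.
Step 2 — Component impedances:
  R: Z = R = 150 Ω
  L: Z = jωL = j·7.603e+04·0.0247 = 0 + j1878 Ω
Step 3 — Series combination: Z_total = R + L = 150 + j1878 Ω = 1884∠85.4° Ω.
Step 4 — Power factor: PF = cos(φ) = Re(Z)/|Z| = 150/1884 = 0.07962.
Step 5 — Type: Im(Z) = 1878 ⇒ lagging (phase φ = 85.4°).

PF = 0.07962 (lagging, φ = 85.4°)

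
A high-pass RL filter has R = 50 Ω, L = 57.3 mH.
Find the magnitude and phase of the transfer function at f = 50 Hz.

Step 1 — Angular frequency: ω = 2π·50 = 314.2 rad/s.
Step 2 — Transfer function: H(jω) = jωL/(R + jωL).
Step 3 — Numerator jωL = j·18; denominator R + jωL = 50 + j18.
Step 4 — H = 0.1147 + j0.3187.
Step 5 — Magnitude: |H| = 0.3387 (-9.4 dB); phase: φ = 70.2°.

|H| = 0.3387 (-9.4 dB), φ = 70.2°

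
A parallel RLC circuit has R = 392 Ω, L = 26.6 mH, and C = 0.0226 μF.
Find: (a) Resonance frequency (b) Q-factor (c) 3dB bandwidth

Step 1 — Resonance: ω₀ = 1/√(LC) = 1/√(0.0266·2.26e-08) = 4.079e+04 rad/s.
Step 2 — f₀ = ω₀/(2π) = 6491 Hz.
Step 3 — Parallel Q: Q = R/(ω₀L) = 392/(4.079e+04·0.0266) = 0.3613.
Step 4 — Bandwidth: Δω = ω₀/Q = 1.129e+05 rad/s; BW = Δω/(2π) = 1.796e+04 Hz.

(a) f₀ = 6491 Hz  (b) Q = 0.3613  (c) BW = 1.796e+04 Hz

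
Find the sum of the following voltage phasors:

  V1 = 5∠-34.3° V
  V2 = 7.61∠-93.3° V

Step 1 — Convert each phasor to rectangular form:
  V1 = 5·(cos(-34.3°) + j·sin(-34.3°)) = 4.13 - j2.818 V
  V2 = 7.61·(cos(-93.3°) + j·sin(-93.3°)) = -0.4381 - j7.597 V
Step 2 — Sum components: V_total = 3.692 - j10.42 V.
Step 3 — Convert to polar: |V_total| = 11.05 V, ∠V_total = -70.5°.

V_total = 11.05∠-70.5° V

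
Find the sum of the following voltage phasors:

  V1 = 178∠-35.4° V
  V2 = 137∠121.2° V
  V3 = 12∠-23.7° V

Step 1 — Convert each phasor to rectangular form:
  V1 = 178·(cos(-35.4°) + j·sin(-35.4°)) = 145.1 - j103.1 V
  V2 = 137·(cos(121.2°) + j·sin(121.2°)) = -70.97 + j117.2 V
  V3 = 12·(cos(-23.7°) + j·sin(-23.7°)) = 10.99 - j4.823 V
Step 2 — Sum components: V_total = 85.11 + j9.249 V.
Step 3 — Convert to polar: |V_total| = 85.61 V, ∠V_total = 6.2°.

V_total = 85.61∠6.2° V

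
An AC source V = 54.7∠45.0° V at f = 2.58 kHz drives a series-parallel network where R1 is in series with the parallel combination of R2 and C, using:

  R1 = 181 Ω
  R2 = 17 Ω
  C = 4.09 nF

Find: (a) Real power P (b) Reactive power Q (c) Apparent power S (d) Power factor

Step 1 — Angular frequency: ω = 2π·f = 2π·2580 = 1.621e+04 rad/s.
Step 2 — Component impedances:
  R1: Z = R = 181 Ω
  R2: Z = R = 17 Ω
  C: Z = 1/(jωC) = -j/(ω·C) = 0 - j1.508e+04 Ω
Step 3 — Parallel branch: R2 || C = 1/(1/R2 + 1/C) = 17 - j0.01916 Ω.
Step 4 — Series with R1: Z_total = R1 + (R2 || C) = 198 - j0.01916 Ω = 198∠-0.0° Ω.
Step 5 — Source phasor: V = 54.7∠45.0° V = 38.68 + j38.68 V.
Step 6 — Current: I = V / Z = 0.1953 + j0.1954 A = 0.2763∠45.0° A.
Step 7 — Complex power: S = V·I* = 15.11 - j0.001462 VA.
Step 8 — Real power: P = Re(S) = 15.11 W.
Step 9 — Reactive power: Q = Im(S) = -0.001462 VAR.
Step 10 — Apparent power: |S| = 15.11 VA.
Step 11 — Power factor: PF = P/|S| = 1 (leading).

(a) P = 15.11 W  (b) Q = -0.001462 VAR  (c) S = 15.11 VA  (d) PF = 1 (leading)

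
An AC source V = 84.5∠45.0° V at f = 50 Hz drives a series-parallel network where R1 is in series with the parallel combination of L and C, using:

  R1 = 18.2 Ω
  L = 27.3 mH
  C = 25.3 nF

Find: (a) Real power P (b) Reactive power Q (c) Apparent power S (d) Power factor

Step 1 — Angular frequency: ω = 2π·f = 2π·50 = 314.2 rad/s.
Step 2 — Component impedances:
  R1: Z = R = 18.2 Ω
  L: Z = jωL = j·314.2·0.0273 = 0 + j8.577 Ω
  C: Z = 1/(jωC) = -j/(ω·C) = 0 - j1.258e+05 Ω
Step 3 — Parallel branch: L || C = 1/(1/L + 1/C) = 0 + j8.577 Ω.
Step 4 — Series with R1: Z_total = R1 + (L || C) = 18.2 + j8.577 Ω = 20.12∠25.2° Ω.
Step 5 — Source phasor: V = 84.5∠45.0° V = 59.75 + j59.75 V.
Step 6 — Current: I = V / Z = 3.952 + j1.42 A = 4.2∠19.8° A.
Step 7 — Complex power: S = V·I* = 321 + j151.3 VA.
Step 8 — Real power: P = Re(S) = 321 W.
Step 9 — Reactive power: Q = Im(S) = 151.3 VAR.
Step 10 — Apparent power: |S| = 354.9 VA.
Step 11 — Power factor: PF = P/|S| = 0.9046 (lagging).

(a) P = 321 W  (b) Q = 151.3 VAR  (c) S = 354.9 VA  (d) PF = 0.9046 (lagging)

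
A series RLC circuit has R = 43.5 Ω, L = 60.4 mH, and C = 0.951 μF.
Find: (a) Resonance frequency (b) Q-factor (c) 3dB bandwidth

Step 1 — Resonance condition Im(Z)=0 gives ω₀ = 1/√(LC).
Step 2 — ω₀ = 1/√(0.0604·9.51e-07) = 4172 rad/s.
Step 3 — f₀ = ω₀/(2π) = 664.1 Hz.
Step 4 — Series Q: Q = ω₀L/R = 4172·0.0604/43.5 = 5.793.
Step 5 — 3dB bandwidth: Δω = ω₀/Q = 720.2 rad/s; BW = Δω/(2π) = 114.6 Hz.

(a) f₀ = 664.1 Hz  (b) Q = 5.793  (c) BW = 114.6 Hz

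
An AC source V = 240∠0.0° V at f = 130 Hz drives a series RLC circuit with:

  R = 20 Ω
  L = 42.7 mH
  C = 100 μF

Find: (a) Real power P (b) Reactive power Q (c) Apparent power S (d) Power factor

Step 1 — Angular frequency: ω = 2π·f = 2π·130 = 816.8 rad/s.
Step 2 — Component impedances:
  R: Z = R = 20 Ω
  L: Z = jωL = j·816.8·0.0427 = 0 + j34.88 Ω
  C: Z = 1/(jωC) = -j/(ω·C) = 0 - j12.24 Ω
Step 3 — Series combination: Z_total = R + L + C = 20 + j22.64 Ω = 30.21∠48.5° Ω.
Step 4 — Source phasor: V = 240∠0.0° V = 240 V.
Step 5 — Current: I = V / Z = 5.261 - j5.954 A = 7.946∠-48.5° A.
Step 6 — Complex power: S = V·I* = 1263 + j1429 VA.
Step 7 — Real power: P = Re(S) = 1263 W.
Step 8 — Reactive power: Q = Im(S) = 1429 VAR.
Step 9 — Apparent power: |S| = 1907 VA.
Step 10 — Power factor: PF = P/|S| = 0.6621 (lagging).

(a) P = 1263 W  (b) Q = 1429 VAR  (c) S = 1907 VA  (d) PF = 0.6621 (lagging)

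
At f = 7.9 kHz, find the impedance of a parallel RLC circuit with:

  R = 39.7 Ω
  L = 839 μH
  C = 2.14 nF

Step 1 — Angular frequency: ω = 2π·f = 2π·7900 = 4.964e+04 rad/s.
Step 2 — Component impedances:
  R: Z = R = 39.7 Ω
  L: Z = jωL = j·4.964e+04·0.000839 = 0 + j41.65 Ω
  C: Z = 1/(jωC) = -j/(ω·C) = 0 - j9414 Ω
Step 3 — Parallel combination: 1/Z_total = 1/R + 1/L + 1/C; Z_total = 20.89 + j19.82 Ω = 28.8∠43.5° Ω.

Z = 20.89 + j19.82 Ω = 28.8∠43.5° Ω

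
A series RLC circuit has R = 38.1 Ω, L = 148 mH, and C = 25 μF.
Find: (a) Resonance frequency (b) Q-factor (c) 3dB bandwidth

Step 1 — Resonance: ω₀ = 1/√(LC) = 1/√(0.148·2.5e-05) = 519.9 rad/s.
Step 2 — f₀ = ω₀/(2π) = 82.74 Hz.
Step 3 — Series Q: Q = ω₀L/R = 519.9·0.148/38.1 = 2.019.
Step 4 — Bandwidth: Δω = ω₀/Q = 257.4 rad/s; BW = Δω/(2π) = 40.97 Hz.

(a) f₀ = 82.74 Hz  (b) Q = 2.019  (c) BW = 40.97 Hz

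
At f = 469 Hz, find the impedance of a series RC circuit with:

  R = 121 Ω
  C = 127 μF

Step 1 — Angular frequency: ω = 2π·f = 2π·469 = 2947 rad/s.
Step 2 — Component impedances:
  R: Z = R = 121 Ω
  C: Z = 1/(jωC) = -j/(ω·C) = 0 - j2.672 Ω
Step 3 — Series combination: Z_total = R + C = 121 - j2.672 Ω = 121∠-1.3° Ω.

Z = 121 - j2.672 Ω = 121∠-1.3° Ω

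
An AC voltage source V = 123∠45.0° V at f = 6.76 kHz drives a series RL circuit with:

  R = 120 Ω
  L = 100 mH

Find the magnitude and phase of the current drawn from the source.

Step 1 — Angular frequency: ω = 2π·f = 2π·6760 = 4.247e+04 rad/s.
Step 2 — Component impedances:
  R: Z = R = 120 Ω
  L: Z = jωL = j·4.247e+04·0.1 = 0 + j4247 Ω
Step 3 — Series combination: Z_total = R + L = 120 + j4247 Ω = 4249∠88.4° Ω.
Step 4 — Source phasor: V = 123∠45.0° V = 86.97 + j86.97 V.
Step 5 — Ohm's law: I = V / Z_total = (86.97 + j86.97) / (120 + j4247) = 0.02104 - j0.01988 A.
Step 6 — Convert to polar: |I| = 0.02895 A, ∠I = -43.4°.

I = 0.02895∠-43.4° A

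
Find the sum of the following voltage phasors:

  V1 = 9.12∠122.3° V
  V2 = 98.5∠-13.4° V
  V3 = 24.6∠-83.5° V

Step 1 — Convert each phasor to rectangular form:
  V1 = 9.12·(cos(122.3°) + j·sin(122.3°)) = -4.873 + j7.709 V
  V2 = 98.5·(cos(-13.4°) + j·sin(-13.4°)) = 95.82 - j22.83 V
  V3 = 24.6·(cos(-83.5°) + j·sin(-83.5°)) = 2.785 - j24.44 V
Step 2 — Sum components: V_total = 93.73 - j39.56 V.
Step 3 — Convert to polar: |V_total| = 101.7 V, ∠V_total = -22.9°.

V_total = 101.7∠-22.9° V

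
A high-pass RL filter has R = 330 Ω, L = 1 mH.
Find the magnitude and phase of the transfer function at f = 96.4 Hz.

Step 1 — Angular frequency: ω = 2π·96.4 = 605.7 rad/s.
Step 2 — Transfer function: H(jω) = jωL/(R + jωL).
Step 3 — Numerator jωL = j·0.6057; denominator R + jωL = 330 + j0.6057.
Step 4 — H = 3.369e-06 + j0.001835.
Step 5 — Magnitude: |H| = 0.001835 (-54.7 dB); phase: φ = 89.9°.

|H| = 0.001835 (-54.7 dB), φ = 89.9°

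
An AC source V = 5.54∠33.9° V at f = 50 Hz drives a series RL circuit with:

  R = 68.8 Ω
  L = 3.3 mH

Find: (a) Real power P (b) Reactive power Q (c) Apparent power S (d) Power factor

Step 1 — Angular frequency: ω = 2π·f = 2π·50 = 314.2 rad/s.
Step 2 — Component impedances:
  R: Z = R = 68.8 Ω
  L: Z = jωL = j·314.2·0.0033 = 0 + j1.037 Ω
Step 3 — Series combination: Z_total = R + L = 68.8 + j1.037 Ω = 68.81∠0.9° Ω.
Step 4 — Source phasor: V = 5.54∠33.9° V = 4.598 + j3.09 V.
Step 5 — Current: I = V / Z = 0.0675 + j0.04389 A = 0.08051∠33.0° A.
Step 6 — Complex power: S = V·I* = 0.446 + j0.006721 VA.
Step 7 — Real power: P = Re(S) = 0.446 W.
Step 8 — Reactive power: Q = Im(S) = 0.006721 VAR.
Step 9 — Apparent power: |S| = 0.446 VA.
Step 10 — Power factor: PF = P/|S| = 0.9999 (lagging).

(a) P = 0.446 W  (b) Q = 0.006721 VAR  (c) S = 0.446 VA  (d) PF = 0.9999 (lagging)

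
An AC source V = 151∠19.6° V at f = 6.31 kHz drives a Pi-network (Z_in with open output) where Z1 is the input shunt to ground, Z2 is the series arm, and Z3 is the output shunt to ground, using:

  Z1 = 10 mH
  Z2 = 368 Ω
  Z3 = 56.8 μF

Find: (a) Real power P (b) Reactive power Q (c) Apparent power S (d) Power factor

Step 1 — Angular frequency: ω = 2π·f = 2π·6310 = 3.965e+04 rad/s.
Step 2 — Component impedances:
  Z1: Z = jωL = j·3.965e+04·0.01 = 0 + j396.5 Ω
  Z2: Z = R = 368 Ω
  Z3: Z = 1/(jωC) = -j/(ω·C) = 0 - j0.4441 Ω
Step 3 — With open output, the series arm Z2 and the output shunt Z3 appear in series to ground: Z2 + Z3 = 368 - j0.4441 Ω.
Step 4 — Parallel with input shunt Z1: Z_in = Z1 || (Z2 + Z3) = 197.9 + j183.5 Ω = 269.9∠42.8° Ω.
Step 5 — Source phasor: V = 151∠19.6° V = 142.3 + j50.65 V.
Step 6 — Current: I = V / Z = 0.5141 - j0.2207 A = 0.5595∠-23.2° A.
Step 7 — Complex power: S = V·I* = 61.96 + j57.44 VA.
Step 8 — Real power: P = Re(S) = 61.96 W.
Step 9 — Reactive power: Q = Im(S) = 57.44 VAR.
Step 10 — Apparent power: |S| = 84.49 VA.
Step 11 — Power factor: PF = P/|S| = 0.7334 (lagging).

(a) P = 61.96 W  (b) Q = 57.44 VAR  (c) S = 84.49 VA  (d) PF = 0.7334 (lagging)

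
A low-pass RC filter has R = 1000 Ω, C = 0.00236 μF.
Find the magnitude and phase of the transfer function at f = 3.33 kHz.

Step 1 — Angular frequency: ω = 2π·3330 = 2.092e+04 rad/s.
Step 2 — Transfer function: H(jω) = 1/(1 + jωRC).
Step 3 — Denominator: 1 + jωRC = 1 + j·2.092e+04·1000·2.36e-09 = 1 + j0.04938.
Step 4 — H = 0.9976 - j0.04926.
Step 5 — Magnitude: |H| = 0.9988 (-0.0 dB); phase: φ = -2.8°.

|H| = 0.9988 (-0.0 dB), φ = -2.8°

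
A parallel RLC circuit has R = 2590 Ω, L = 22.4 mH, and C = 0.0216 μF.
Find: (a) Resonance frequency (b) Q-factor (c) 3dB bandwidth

Step 1 — Resonance: ω₀ = 1/√(LC) = 1/√(0.0224·2.16e-08) = 4.546e+04 rad/s.
Step 2 — f₀ = ω₀/(2π) = 7236 Hz.
Step 3 — Parallel Q: Q = R/(ω₀L) = 2590/(4.546e+04·0.0224) = 2.543.
Step 4 — Bandwidth: Δω = ω₀/Q = 1.788e+04 rad/s; BW = Δω/(2π) = 2845 Hz.

(a) f₀ = 7236 Hz  (b) Q = 2.543  (c) BW = 2845 Hz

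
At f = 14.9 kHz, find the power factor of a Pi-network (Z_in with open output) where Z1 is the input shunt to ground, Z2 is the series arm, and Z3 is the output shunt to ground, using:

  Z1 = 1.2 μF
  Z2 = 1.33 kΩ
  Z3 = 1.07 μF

Step 1 — Angular frequency: ω = 2π·f = 2π·1.49e+04 = 9.362e+04 rad/s.
Step 2 — Component impedances:
  Z1: Z = 1/(jωC) = -j/(ω·C) = 0 - j8.901 Ω
  Z2: Z = R = 1330 Ω
  Z3: Z = 1/(jωC) = -j/(ω·C) = 0 - j9.983 Ω
Step 3 — With open output, the series arm Z2 and the output shunt Z3 appear in series to ground: Z2 + Z3 = 1330 - j9.983 Ω.
Step 4 — Parallel with input shunt Z1: Z_in = Z1 || (Z2 + Z3) = 0.05956 - j8.9 Ω = 8.901∠-89.6° Ω.
Step 5 — Power factor: PF = cos(φ) = Re(Z)/|Z| = 0.059562/8.9006 = 0.006692.
Step 6 — Type: Im(Z) = -8.9 ⇒ leading (phase φ = -89.6°).

PF = 0.006692 (leading, φ = -89.6°)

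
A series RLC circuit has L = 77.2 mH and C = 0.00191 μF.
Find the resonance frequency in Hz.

Step 1 — Resonance condition Im(Z)=0 gives ω₀ = 1/√(LC).
Step 2 — ω₀ = 1/√(0.0772·1.91e-09) = 8.235e+04 rad/s.
Step 3 — f₀ = ω₀/(2π) = 1.311e+04 Hz.

f₀ = 1.311e+04 Hz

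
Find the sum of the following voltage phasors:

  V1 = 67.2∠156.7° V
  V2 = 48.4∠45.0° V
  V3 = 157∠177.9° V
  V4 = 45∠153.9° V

Step 1 — Convert each phasor to rectangular form:
  V1 = 67.2·(cos(156.7°) + j·sin(156.7°)) = -61.72 + j26.58 V
  V2 = 48.4·(cos(45.0°) + j·sin(45.0°)) = 34.22 + j34.22 V
  V3 = 157·(cos(177.9°) + j·sin(177.9°)) = -156.9 + j5.753 V
  V4 = 45·(cos(153.9°) + j·sin(153.9°)) = -40.41 + j19.8 V
Step 2 — Sum components: V_total = -224.8 + j86.35 V.
Step 3 — Convert to polar: |V_total| = 240.8 V, ∠V_total = 159.0°.

V_total = 240.8∠159.0° V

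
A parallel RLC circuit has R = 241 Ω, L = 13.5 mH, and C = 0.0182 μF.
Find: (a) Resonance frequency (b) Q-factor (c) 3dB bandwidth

Step 1 — Resonance: ω₀ = 1/√(LC) = 1/√(0.0135·1.82e-08) = 6.38e+04 rad/s.
Step 2 — f₀ = ω₀/(2π) = 1.015e+04 Hz.
Step 3 — Parallel Q: Q = R/(ω₀L) = 241/(6.38e+04·0.0135) = 0.2798.
Step 4 — Bandwidth: Δω = ω₀/Q = 2.28e+05 rad/s; BW = Δω/(2π) = 3.629e+04 Hz.

(a) f₀ = 1.015e+04 Hz  (b) Q = 0.2798  (c) BW = 3.629e+04 Hz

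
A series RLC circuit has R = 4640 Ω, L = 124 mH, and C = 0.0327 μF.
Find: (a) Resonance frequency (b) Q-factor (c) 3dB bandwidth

Step 1 — Resonance condition Im(Z)=0 gives ω₀ = 1/√(LC).
Step 2 — ω₀ = 1/√(0.124·3.27e-08) = 1.57e+04 rad/s.
Step 3 — f₀ = ω₀/(2π) = 2499 Hz.
Step 4 — Series Q: Q = ω₀L/R = 1.57e+04·0.124/4640 = 0.4197.
Step 5 — 3dB bandwidth: Δω = ω₀/Q = 3.742e+04 rad/s; BW = Δω/(2π) = 5955 Hz.

(a) f₀ = 2499 Hz  (b) Q = 0.4197  (c) BW = 5955 Hz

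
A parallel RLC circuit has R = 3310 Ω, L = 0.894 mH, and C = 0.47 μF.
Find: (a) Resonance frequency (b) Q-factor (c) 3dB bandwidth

Step 1 — Resonance: ω₀ = 1/√(LC) = 1/√(0.000894·4.7e-07) = 4.878e+04 rad/s.
Step 2 — f₀ = ω₀/(2π) = 7764 Hz.
Step 3 — Parallel Q: Q = R/(ω₀L) = 3310/(4.878e+04·0.000894) = 75.89.
Step 4 — Bandwidth: Δω = ω₀/Q = 642.8 rad/s; BW = Δω/(2π) = 102.3 Hz.

(a) f₀ = 7764 Hz  (b) Q = 75.89  (c) BW = 102.3 Hz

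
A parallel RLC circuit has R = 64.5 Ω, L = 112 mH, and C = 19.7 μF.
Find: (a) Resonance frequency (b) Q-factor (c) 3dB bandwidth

Step 1 — Resonance: ω₀ = 1/√(LC) = 1/√(0.112·1.97e-05) = 673.2 rad/s.
Step 2 — f₀ = ω₀/(2π) = 107.1 Hz.
Step 3 — Parallel Q: Q = R/(ω₀L) = 64.5/(673.2·0.112) = 0.8554.
Step 4 — Bandwidth: Δω = ω₀/Q = 787 rad/s; BW = Δω/(2π) = 125.3 Hz.

(a) f₀ = 107.1 Hz  (b) Q = 0.8554  (c) BW = 125.3 Hz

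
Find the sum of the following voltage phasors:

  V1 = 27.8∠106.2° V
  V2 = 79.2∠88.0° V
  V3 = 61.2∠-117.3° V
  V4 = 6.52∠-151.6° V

Step 1 — Convert each phasor to rectangular form:
  V1 = 27.8·(cos(106.2°) + j·sin(106.2°)) = -7.756 + j26.7 V
  V2 = 79.2·(cos(88.0°) + j·sin(88.0°)) = 2.764 + j79.15 V
  V3 = 61.2·(cos(-117.3°) + j·sin(-117.3°)) = -28.07 - j54.38 V
  V4 = 6.52·(cos(-151.6°) + j·sin(-151.6°)) = -5.735 - j3.101 V
Step 2 — Sum components: V_total = -38.8 + j48.36 V.
Step 3 — Convert to polar: |V_total| = 62 V, ∠V_total = 128.7°.

V_total = 62∠128.7° V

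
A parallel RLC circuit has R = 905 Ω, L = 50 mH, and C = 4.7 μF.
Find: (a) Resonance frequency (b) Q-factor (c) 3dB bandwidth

Step 1 — Resonance: ω₀ = 1/√(LC) = 1/√(0.05·4.7e-06) = 2063 rad/s.
Step 2 — f₀ = ω₀/(2π) = 328.3 Hz.
Step 3 — Parallel Q: Q = R/(ω₀L) = 905/(2063·0.05) = 8.774.
Step 4 — Bandwidth: Δω = ω₀/Q = 235.1 rad/s; BW = Δω/(2π) = 37.42 Hz.

(a) f₀ = 328.3 Hz  (b) Q = 8.774  (c) BW = 37.42 Hz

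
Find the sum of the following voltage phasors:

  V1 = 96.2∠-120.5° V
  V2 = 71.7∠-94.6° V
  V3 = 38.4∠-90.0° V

Step 1 — Convert each phasor to rectangular form:
  V1 = 96.2·(cos(-120.5°) + j·sin(-120.5°)) = -48.83 - j82.89 V
  V2 = 71.7·(cos(-94.6°) + j·sin(-94.6°)) = -5.75 - j71.47 V
  V3 = 38.4·(cos(-90.0°) + j·sin(-90.0°)) = 0 - j38.4 V
Step 2 — Sum components: V_total = -54.58 - j192.8 V.
Step 3 — Convert to polar: |V_total| = 200.3 V, ∠V_total = -105.8°.

V_total = 200.3∠-105.8° V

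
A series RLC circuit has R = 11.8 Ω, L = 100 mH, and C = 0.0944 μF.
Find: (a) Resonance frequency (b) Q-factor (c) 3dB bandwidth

Step 1 — Resonance condition Im(Z)=0 gives ω₀ = 1/√(LC).
Step 2 — ω₀ = 1/√(0.1·9.44e-08) = 1.029e+04 rad/s.
Step 3 — f₀ = ω₀/(2π) = 1638 Hz.
Step 4 — Series Q: Q = ω₀L/R = 1.029e+04·0.1/11.8 = 87.22.
Step 5 — 3dB bandwidth: Δω = ω₀/Q = 118 rad/s; BW = Δω/(2π) = 18.78 Hz.

(a) f₀ = 1638 Hz  (b) Q = 87.22  (c) BW = 18.78 Hz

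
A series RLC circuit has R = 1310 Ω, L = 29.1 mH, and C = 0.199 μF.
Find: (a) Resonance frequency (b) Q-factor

Step 1 — Resonance condition Im(Z)=0 gives ω₀ = 1/√(LC).
Step 2 — ω₀ = 1/√(0.0291·1.99e-07) = 1.314e+04 rad/s.
Step 3 — f₀ = ω₀/(2π) = 2091 Hz.
Step 4 — Series Q: Q = ω₀L/R = 1.314e+04·0.0291/1310 = 0.2919.

(a) f₀ = 2091 Hz  (b) Q = 0.2919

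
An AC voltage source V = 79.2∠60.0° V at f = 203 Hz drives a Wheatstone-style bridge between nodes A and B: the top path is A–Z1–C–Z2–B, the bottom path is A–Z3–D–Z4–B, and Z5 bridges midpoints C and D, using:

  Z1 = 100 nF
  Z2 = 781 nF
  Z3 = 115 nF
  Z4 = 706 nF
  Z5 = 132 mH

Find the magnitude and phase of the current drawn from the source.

Step 1 — Angular frequency: ω = 2π·f = 2π·203 = 1275 rad/s.
Step 2 — Component impedances:
  Z1: Z = 1/(jωC) = -j/(ω·C) = 0 - j7840 Ω
  Z2: Z = 1/(jωC) = -j/(ω·C) = 0 - j1004 Ω
  Z3: Z = 1/(jωC) = -j/(ω·C) = 0 - j6818 Ω
  Z4: Z = 1/(jωC) = -j/(ω·C) = 0 - j1111 Ω
  Z5: Z = jωL = j·1275·0.132 = 0 + j168.4 Ω
Step 3 — Bridge requires nodal analysis (the Z5 bridge couples midpoints C and D, so the two paths cannot be reduced to a simple series/parallel combination). Setting node B to ground and injecting 1 A at node A, the 3-node admittance system at A, C, D solves to V_A = Z_AB = 0 - j4173 Ω = 4173∠-90.0° Ω.
Step 4 — Source phasor: V = 79.2∠60.0° V = 39.6 + j68.59 V.
Step 5 — Ohm's law: I = V / Z_total = (39.6 + j68.59) / (0 - j4173) = -0.01644 + j0.009489 A.
Step 6 — Convert to polar: |I| = 0.01898 A, ∠I = 150.0°.

I = 0.01898∠150.0° A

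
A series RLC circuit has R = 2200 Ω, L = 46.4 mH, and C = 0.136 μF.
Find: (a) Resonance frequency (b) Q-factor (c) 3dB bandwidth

Step 1 — Resonance condition Im(Z)=0 gives ω₀ = 1/√(LC).
Step 2 — ω₀ = 1/√(0.0464·1.36e-07) = 1.259e+04 rad/s.
Step 3 — f₀ = ω₀/(2π) = 2004 Hz.
Step 4 — Series Q: Q = ω₀L/R = 1.259e+04·0.0464/2200 = 0.2655.
Step 5 — 3dB bandwidth: Δω = ω₀/Q = 4.741e+04 rad/s; BW = Δω/(2π) = 7546 Hz.

(a) f₀ = 2004 Hz  (b) Q = 0.2655  (c) BW = 7546 Hz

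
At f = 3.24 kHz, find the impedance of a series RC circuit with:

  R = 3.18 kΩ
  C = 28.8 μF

Step 1 — Angular frequency: ω = 2π·f = 2π·3240 = 2.036e+04 rad/s.
Step 2 — Component impedances:
  R: Z = R = 3180 Ω
  C: Z = 1/(jωC) = -j/(ω·C) = 0 - j1.706 Ω
Step 3 — Series combination: Z_total = R + C = 3180 - j1.706 Ω = 3180∠-0.0° Ω.

Z = 3180 - j1.706 Ω = 3180∠-0.0° Ω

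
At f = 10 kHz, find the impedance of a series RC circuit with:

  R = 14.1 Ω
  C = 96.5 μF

Step 1 — Angular frequency: ω = 2π·f = 2π·1e+04 = 6.283e+04 rad/s.
Step 2 — Component impedances:
  R: Z = R = 14.1 Ω
  C: Z = 1/(jωC) = -j/(ω·C) = 0 - j0.1649 Ω
Step 3 — Series combination: Z_total = R + C = 14.1 - j0.1649 Ω = 14.1∠-0.7° Ω.

Z = 14.1 - j0.1649 Ω = 14.1∠-0.7° Ω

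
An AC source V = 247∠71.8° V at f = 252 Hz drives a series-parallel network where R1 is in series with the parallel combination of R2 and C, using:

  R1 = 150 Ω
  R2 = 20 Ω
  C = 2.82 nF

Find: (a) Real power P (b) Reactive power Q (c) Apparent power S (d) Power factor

Step 1 — Angular frequency: ω = 2π·f = 2π·252 = 1583 rad/s.
Step 2 — Component impedances:
  R1: Z = R = 150 Ω
  R2: Z = R = 20 Ω
  C: Z = 1/(jωC) = -j/(ω·C) = 0 - j2.24e+05 Ω
Step 3 — Parallel branch: R2 || C = 1/(1/R2 + 1/C) = 20 - j0.001786 Ω.
Step 4 — Series with R1: Z_total = R1 + (R2 || C) = 170 - j0.001786 Ω = 170∠-0.0° Ω.
Step 5 — Source phasor: V = 247∠71.8° V = 77.15 + j234.6 V.
Step 6 — Current: I = V / Z = 0.4538 + j1.38 A = 1.453∠71.8° A.
Step 7 — Complex power: S = V·I* = 358.9 - j0.00377 VA.
Step 8 — Real power: P = Re(S) = 358.9 W.
Step 9 — Reactive power: Q = Im(S) = -0.00377 VAR.
Step 10 — Apparent power: |S| = 358.9 VA.
Step 11 — Power factor: PF = P/|S| = 1 (leading).

(a) P = 358.9 W  (b) Q = -0.00377 VAR  (c) S = 358.9 VA  (d) PF = 1 (leading)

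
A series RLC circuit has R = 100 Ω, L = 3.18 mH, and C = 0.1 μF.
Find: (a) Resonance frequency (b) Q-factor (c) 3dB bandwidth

Step 1 — Resonance condition Im(Z)=0 gives ω₀ = 1/√(LC).
Step 2 — ω₀ = 1/√(0.00318·1e-07) = 5.608e+04 rad/s.
Step 3 — f₀ = ω₀/(2π) = 8925 Hz.
Step 4 — Series Q: Q = ω₀L/R = 5.608e+04·0.00318/100 = 1.783.
Step 5 — 3dB bandwidth: Δω = ω₀/Q = 3.145e+04 rad/s; BW = Δω/(2π) = 5005 Hz.

(a) f₀ = 8925 Hz  (b) Q = 1.783  (c) BW = 5005 Hz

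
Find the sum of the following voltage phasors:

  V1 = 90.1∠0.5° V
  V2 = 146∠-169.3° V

Step 1 — Convert each phasor to rectangular form:
  V1 = 90.1·(cos(0.5°) + j·sin(0.5°)) = 90.1 + j0.7863 V
  V2 = 146·(cos(-169.3°) + j·sin(-169.3°)) = -143.5 - j27.11 V
Step 2 — Sum components: V_total = -53.36 - j26.32 V.
Step 3 — Convert to polar: |V_total| = 59.5 V, ∠V_total = -153.7°.

V_total = 59.5∠-153.7° V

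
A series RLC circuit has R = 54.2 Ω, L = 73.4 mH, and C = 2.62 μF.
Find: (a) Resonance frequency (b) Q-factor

Step 1 — Resonance condition Im(Z)=0 gives ω₀ = 1/√(LC).
Step 2 — ω₀ = 1/√(0.0734·2.62e-06) = 2280 rad/s.
Step 3 — f₀ = ω₀/(2π) = 362.9 Hz.
Step 4 — Series Q: Q = ω₀L/R = 2280·0.0734/54.2 = 3.088.

(a) f₀ = 362.9 Hz  (b) Q = 3.088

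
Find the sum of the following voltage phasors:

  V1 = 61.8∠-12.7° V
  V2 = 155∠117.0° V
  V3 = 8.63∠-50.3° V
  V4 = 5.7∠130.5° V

Step 1 — Convert each phasor to rectangular form:
  V1 = 61.8·(cos(-12.7°) + j·sin(-12.7°)) = 60.29 - j13.59 V
  V2 = 155·(cos(117.0°) + j·sin(117.0°)) = -70.37 + j138.1 V
  V3 = 8.63·(cos(-50.3°) + j·sin(-50.3°)) = 5.513 - j6.64 V
  V4 = 5.7·(cos(130.5°) + j·sin(130.5°)) = -3.702 + j4.334 V
Step 2 — Sum components: V_total = -8.27 + j122.2 V.
Step 3 — Convert to polar: |V_total| = 122.5 V, ∠V_total = 93.9°.

V_total = 122.5∠93.9° V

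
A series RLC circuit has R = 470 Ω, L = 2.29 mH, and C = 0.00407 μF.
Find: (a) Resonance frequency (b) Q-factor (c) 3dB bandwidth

Step 1 — Resonance: ω₀ = 1/√(LC) = 1/√(0.00229·4.07e-09) = 3.276e+05 rad/s.
Step 2 — f₀ = ω₀/(2π) = 5.213e+04 Hz.
Step 3 — Series Q: Q = ω₀L/R = 3.276e+05·0.00229/470 = 1.596.
Step 4 — Bandwidth: Δω = ω₀/Q = 2.052e+05 rad/s; BW = Δω/(2π) = 3.266e+04 Hz.

(a) f₀ = 5.213e+04 Hz  (b) Q = 1.596  (c) BW = 3.266e+04 Hz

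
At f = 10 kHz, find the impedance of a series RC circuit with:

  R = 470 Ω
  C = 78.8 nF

Step 1 — Angular frequency: ω = 2π·f = 2π·1e+04 = 6.283e+04 rad/s.
Step 2 — Component impedances:
  R: Z = R = 470 Ω
  C: Z = 1/(jωC) = -j/(ω·C) = 0 - j202 Ω
Step 3 — Series combination: Z_total = R + C = 470 - j202 Ω = 511.6∠-23.3° Ω.

Z = 470 - j202 Ω = 511.6∠-23.3° Ω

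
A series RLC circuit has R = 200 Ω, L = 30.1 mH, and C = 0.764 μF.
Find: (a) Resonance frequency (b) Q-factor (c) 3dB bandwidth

Step 1 — Resonance: ω₀ = 1/√(LC) = 1/√(0.0301·7.64e-07) = 6594 rad/s.
Step 2 — f₀ = ω₀/(2π) = 1050 Hz.
Step 3 — Series Q: Q = ω₀L/R = 6594·0.0301/200 = 0.9924.
Step 4 — Bandwidth: Δω = ω₀/Q = 6645 rad/s; BW = Δω/(2π) = 1058 Hz.

(a) f₀ = 1050 Hz  (b) Q = 0.9924  (c) BW = 1058 Hz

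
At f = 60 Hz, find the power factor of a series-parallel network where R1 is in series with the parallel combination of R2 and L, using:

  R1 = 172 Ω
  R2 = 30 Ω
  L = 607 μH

Step 1 — Angular frequency: ω = 2π·f = 2π·60 = 377 rad/s.
Step 2 — Component impedances:
  R1: Z = R = 172 Ω
  R2: Z = R = 30 Ω
  L: Z = jωL = j·377·0.000607 = 0 + j0.2288 Ω
Step 3 — Parallel branch: R2 || L = 1/(1/R2 + 1/L) = 0.001745 + j0.2288 Ω.
Step 4 — Series with R1: Z_total = R1 + (R2 || L) = 172 + j0.2288 Ω = 172∠0.1° Ω.
Step 5 — Power factor: PF = cos(φ) = Re(Z)/|Z| = 172/172 = 1.
Step 6 — Type: Im(Z) = 0.2288 ⇒ lagging (phase φ = 0.1°).

PF = 1 (lagging, φ = 0.1°)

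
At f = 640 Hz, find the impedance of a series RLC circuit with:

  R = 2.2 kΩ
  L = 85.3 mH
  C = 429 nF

Step 1 — Angular frequency: ω = 2π·f = 2π·640 = 4021 rad/s.
Step 2 — Component impedances:
  R: Z = R = 2200 Ω
  L: Z = jωL = j·4021·0.0853 = 0 + j343 Ω
  C: Z = 1/(jωC) = -j/(ω·C) = 0 - j579.7 Ω
Step 3 — Series combination: Z_total = R + L + C = 2200 - j236.7 Ω = 2213∠-6.1° Ω.

Z = 2200 - j236.7 Ω = 2213∠-6.1° Ω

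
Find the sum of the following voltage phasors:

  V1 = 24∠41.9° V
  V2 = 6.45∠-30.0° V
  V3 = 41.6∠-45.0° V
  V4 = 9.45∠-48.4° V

Step 1 — Convert each phasor to rectangular form:
  V1 = 24·(cos(41.9°) + j·sin(41.9°)) = 17.86 + j16.03 V
  V2 = 6.45·(cos(-30.0°) + j·sin(-30.0°)) = 5.586 - j3.225 V
  V3 = 41.6·(cos(-45.0°) + j·sin(-45.0°)) = 29.42 - j29.42 V
  V4 = 9.45·(cos(-48.4°) + j·sin(-48.4°)) = 6.274 - j7.067 V
Step 2 — Sum components: V_total = 59.14 - j23.68 V.
Step 3 — Convert to polar: |V_total| = 63.7 V, ∠V_total = -21.8°.

V_total = 63.7∠-21.8° V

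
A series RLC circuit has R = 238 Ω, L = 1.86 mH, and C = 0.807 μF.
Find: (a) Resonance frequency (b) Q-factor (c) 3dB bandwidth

Step 1 — Resonance: ω₀ = 1/√(LC) = 1/√(0.00186·8.07e-07) = 2.581e+04 rad/s.
Step 2 — f₀ = ω₀/(2π) = 4108 Hz.
Step 3 — Series Q: Q = ω₀L/R = 2.581e+04·0.00186/238 = 0.2017.
Step 4 — Bandwidth: Δω = ω₀/Q = 1.28e+05 rad/s; BW = Δω/(2π) = 2.036e+04 Hz.

(a) f₀ = 4108 Hz  (b) Q = 0.2017  (c) BW = 2.036e+04 Hz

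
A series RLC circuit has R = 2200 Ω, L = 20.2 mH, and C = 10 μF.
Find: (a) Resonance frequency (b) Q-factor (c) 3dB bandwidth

Step 1 — Resonance condition Im(Z)=0 gives ω₀ = 1/√(LC).
Step 2 — ω₀ = 1/√(0.0202·1e-05) = 2225 rad/s.
Step 3 — f₀ = ω₀/(2π) = 354.1 Hz.
Step 4 — Series Q: Q = ω₀L/R = 2225·0.0202/2200 = 0.02043.
Step 5 — 3dB bandwidth: Δω = ω₀/Q = 1.089e+05 rad/s; BW = Δω/(2π) = 1.733e+04 Hz.

(a) f₀ = 354.1 Hz  (b) Q = 0.02043  (c) BW = 1.733e+04 Hz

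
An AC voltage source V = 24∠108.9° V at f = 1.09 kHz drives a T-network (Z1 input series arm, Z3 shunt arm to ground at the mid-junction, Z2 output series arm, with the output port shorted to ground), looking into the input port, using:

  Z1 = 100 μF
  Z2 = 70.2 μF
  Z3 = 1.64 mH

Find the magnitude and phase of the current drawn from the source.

Step 1 — Angular frequency: ω = 2π·f = 2π·1090 = 6849 rad/s.
Step 2 — Component impedances:
  Z1: Z = 1/(jωC) = -j/(ω·C) = 0 - j1.46 Ω
  Z2: Z = 1/(jωC) = -j/(ω·C) = 0 - j2.08 Ω
  Z3: Z = jωL = j·6849·0.00164 = 0 + j11.23 Ω
Step 3 — With the output port shorted to ground, the output series arm Z2 runs from the junction to ground; the shunt arm Z3 also runs from the junction to ground. They appear in parallel: Z3 || Z2 = 0 - j2.553 Ω.
Step 4 — Series with input arm Z1: Z_in = Z1 + (Z3 || Z2) = 0 - j4.013 Ω = 4.013∠-90.0° Ω.
Step 5 — Source phasor: V = 24∠108.9° V = -7.774 + j22.71 V.
Step 6 — Ohm's law: I = V / Z_total = (-7.774 + j22.71) / (0 - j4.013) = -5.658 - j1.937 A.
Step 7 — Convert to polar: |I| = 5.981 A, ∠I = -161.1°.

I = 5.981∠-161.1° A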